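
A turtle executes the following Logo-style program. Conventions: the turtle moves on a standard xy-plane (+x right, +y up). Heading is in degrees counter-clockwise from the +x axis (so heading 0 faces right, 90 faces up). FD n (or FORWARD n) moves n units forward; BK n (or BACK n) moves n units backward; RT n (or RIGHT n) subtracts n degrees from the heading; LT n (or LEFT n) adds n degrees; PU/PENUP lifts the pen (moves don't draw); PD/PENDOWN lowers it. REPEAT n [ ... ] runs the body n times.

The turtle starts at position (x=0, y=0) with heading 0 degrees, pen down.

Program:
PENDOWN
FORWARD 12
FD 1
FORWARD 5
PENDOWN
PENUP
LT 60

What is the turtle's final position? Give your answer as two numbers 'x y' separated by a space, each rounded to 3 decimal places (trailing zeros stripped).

Executing turtle program step by step:
Start: pos=(0,0), heading=0, pen down
PD: pen down
FD 12: (0,0) -> (12,0) [heading=0, draw]
FD 1: (12,0) -> (13,0) [heading=0, draw]
FD 5: (13,0) -> (18,0) [heading=0, draw]
PD: pen down
PU: pen up
LT 60: heading 0 -> 60
Final: pos=(18,0), heading=60, 3 segment(s) drawn

Answer: 18 0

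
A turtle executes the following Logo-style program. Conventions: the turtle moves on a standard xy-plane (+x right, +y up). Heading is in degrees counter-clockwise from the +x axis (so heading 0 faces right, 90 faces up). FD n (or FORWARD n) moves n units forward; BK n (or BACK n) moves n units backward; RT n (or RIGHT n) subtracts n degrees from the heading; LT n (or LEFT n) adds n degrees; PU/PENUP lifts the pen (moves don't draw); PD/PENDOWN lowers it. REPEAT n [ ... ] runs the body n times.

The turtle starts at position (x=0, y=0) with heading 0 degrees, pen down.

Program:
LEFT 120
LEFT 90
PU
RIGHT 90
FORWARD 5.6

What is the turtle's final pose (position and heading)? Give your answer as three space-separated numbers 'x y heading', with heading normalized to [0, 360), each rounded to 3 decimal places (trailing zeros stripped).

Executing turtle program step by step:
Start: pos=(0,0), heading=0, pen down
LT 120: heading 0 -> 120
LT 90: heading 120 -> 210
PU: pen up
RT 90: heading 210 -> 120
FD 5.6: (0,0) -> (-2.8,4.85) [heading=120, move]
Final: pos=(-2.8,4.85), heading=120, 0 segment(s) drawn

Answer: -2.8 4.85 120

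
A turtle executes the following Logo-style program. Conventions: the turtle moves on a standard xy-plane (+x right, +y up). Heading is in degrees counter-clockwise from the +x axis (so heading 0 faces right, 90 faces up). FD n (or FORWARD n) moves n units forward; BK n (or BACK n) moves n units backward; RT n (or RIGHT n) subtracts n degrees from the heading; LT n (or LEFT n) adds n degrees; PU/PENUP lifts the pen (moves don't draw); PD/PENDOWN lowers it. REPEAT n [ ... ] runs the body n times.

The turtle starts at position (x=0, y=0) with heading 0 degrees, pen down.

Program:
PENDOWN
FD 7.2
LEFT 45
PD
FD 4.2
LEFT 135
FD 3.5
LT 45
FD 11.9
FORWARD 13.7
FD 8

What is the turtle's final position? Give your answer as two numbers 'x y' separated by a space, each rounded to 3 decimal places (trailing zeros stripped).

Executing turtle program step by step:
Start: pos=(0,0), heading=0, pen down
PD: pen down
FD 7.2: (0,0) -> (7.2,0) [heading=0, draw]
LT 45: heading 0 -> 45
PD: pen down
FD 4.2: (7.2,0) -> (10.17,2.97) [heading=45, draw]
LT 135: heading 45 -> 180
FD 3.5: (10.17,2.97) -> (6.67,2.97) [heading=180, draw]
LT 45: heading 180 -> 225
FD 11.9: (6.67,2.97) -> (-1.745,-5.445) [heading=225, draw]
FD 13.7: (-1.745,-5.445) -> (-11.432,-15.132) [heading=225, draw]
FD 8: (-11.432,-15.132) -> (-17.089,-20.789) [heading=225, draw]
Final: pos=(-17.089,-20.789), heading=225, 6 segment(s) drawn

Answer: -17.089 -20.789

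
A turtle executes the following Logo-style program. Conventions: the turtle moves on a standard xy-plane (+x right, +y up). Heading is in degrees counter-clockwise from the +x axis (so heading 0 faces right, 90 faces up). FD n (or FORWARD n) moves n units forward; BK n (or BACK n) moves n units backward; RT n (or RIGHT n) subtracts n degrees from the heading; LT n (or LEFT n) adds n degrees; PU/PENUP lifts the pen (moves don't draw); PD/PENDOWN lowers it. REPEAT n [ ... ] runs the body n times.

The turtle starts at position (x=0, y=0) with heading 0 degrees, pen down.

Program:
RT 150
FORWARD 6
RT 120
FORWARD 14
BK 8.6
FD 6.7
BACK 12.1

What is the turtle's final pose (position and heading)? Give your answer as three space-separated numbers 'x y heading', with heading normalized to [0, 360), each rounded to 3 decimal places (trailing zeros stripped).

Answer: -5.196 -3 90

Derivation:
Executing turtle program step by step:
Start: pos=(0,0), heading=0, pen down
RT 150: heading 0 -> 210
FD 6: (0,0) -> (-5.196,-3) [heading=210, draw]
RT 120: heading 210 -> 90
FD 14: (-5.196,-3) -> (-5.196,11) [heading=90, draw]
BK 8.6: (-5.196,11) -> (-5.196,2.4) [heading=90, draw]
FD 6.7: (-5.196,2.4) -> (-5.196,9.1) [heading=90, draw]
BK 12.1: (-5.196,9.1) -> (-5.196,-3) [heading=90, draw]
Final: pos=(-5.196,-3), heading=90, 5 segment(s) drawn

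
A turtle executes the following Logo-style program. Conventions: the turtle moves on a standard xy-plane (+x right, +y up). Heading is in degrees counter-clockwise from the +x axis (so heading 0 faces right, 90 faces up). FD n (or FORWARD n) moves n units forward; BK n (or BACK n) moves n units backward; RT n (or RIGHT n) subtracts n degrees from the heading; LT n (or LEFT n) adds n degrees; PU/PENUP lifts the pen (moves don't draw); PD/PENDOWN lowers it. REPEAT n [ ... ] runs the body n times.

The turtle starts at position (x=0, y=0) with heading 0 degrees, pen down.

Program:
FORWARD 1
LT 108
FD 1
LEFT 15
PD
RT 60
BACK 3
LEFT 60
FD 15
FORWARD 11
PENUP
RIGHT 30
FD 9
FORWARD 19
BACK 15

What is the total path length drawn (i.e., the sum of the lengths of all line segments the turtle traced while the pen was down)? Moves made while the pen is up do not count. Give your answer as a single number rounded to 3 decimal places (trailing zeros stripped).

Answer: 31

Derivation:
Executing turtle program step by step:
Start: pos=(0,0), heading=0, pen down
FD 1: (0,0) -> (1,0) [heading=0, draw]
LT 108: heading 0 -> 108
FD 1: (1,0) -> (0.691,0.951) [heading=108, draw]
LT 15: heading 108 -> 123
PD: pen down
RT 60: heading 123 -> 63
BK 3: (0.691,0.951) -> (-0.671,-1.722) [heading=63, draw]
LT 60: heading 63 -> 123
FD 15: (-0.671,-1.722) -> (-8.841,10.858) [heading=123, draw]
FD 11: (-8.841,10.858) -> (-14.832,20.083) [heading=123, draw]
PU: pen up
RT 30: heading 123 -> 93
FD 9: (-14.832,20.083) -> (-15.303,29.071) [heading=93, move]
FD 19: (-15.303,29.071) -> (-16.297,48.045) [heading=93, move]
BK 15: (-16.297,48.045) -> (-15.512,33.066) [heading=93, move]
Final: pos=(-15.512,33.066), heading=93, 5 segment(s) drawn

Segment lengths:
  seg 1: (0,0) -> (1,0), length = 1
  seg 2: (1,0) -> (0.691,0.951), length = 1
  seg 3: (0.691,0.951) -> (-0.671,-1.722), length = 3
  seg 4: (-0.671,-1.722) -> (-8.841,10.858), length = 15
  seg 5: (-8.841,10.858) -> (-14.832,20.083), length = 11
Total = 31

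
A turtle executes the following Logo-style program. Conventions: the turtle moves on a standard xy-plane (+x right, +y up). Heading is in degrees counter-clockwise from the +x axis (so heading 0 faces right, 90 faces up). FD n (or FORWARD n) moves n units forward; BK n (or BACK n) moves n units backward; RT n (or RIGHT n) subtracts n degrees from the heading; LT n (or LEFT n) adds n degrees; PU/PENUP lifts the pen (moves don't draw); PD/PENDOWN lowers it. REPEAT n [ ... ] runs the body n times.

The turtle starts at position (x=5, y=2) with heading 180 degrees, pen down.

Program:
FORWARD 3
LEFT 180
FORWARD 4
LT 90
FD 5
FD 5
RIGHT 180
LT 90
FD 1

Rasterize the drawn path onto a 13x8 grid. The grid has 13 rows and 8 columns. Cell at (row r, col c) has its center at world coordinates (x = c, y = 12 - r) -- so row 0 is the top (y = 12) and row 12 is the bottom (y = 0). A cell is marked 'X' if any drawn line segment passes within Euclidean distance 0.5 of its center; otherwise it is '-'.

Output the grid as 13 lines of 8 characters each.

Answer: ------XX
------X-
------X-
------X-
------X-
------X-
------X-
------X-
------X-
------X-
--XXXXX-
--------
--------

Derivation:
Segment 0: (5,2) -> (2,2)
Segment 1: (2,2) -> (6,2)
Segment 2: (6,2) -> (6,7)
Segment 3: (6,7) -> (6,12)
Segment 4: (6,12) -> (7,12)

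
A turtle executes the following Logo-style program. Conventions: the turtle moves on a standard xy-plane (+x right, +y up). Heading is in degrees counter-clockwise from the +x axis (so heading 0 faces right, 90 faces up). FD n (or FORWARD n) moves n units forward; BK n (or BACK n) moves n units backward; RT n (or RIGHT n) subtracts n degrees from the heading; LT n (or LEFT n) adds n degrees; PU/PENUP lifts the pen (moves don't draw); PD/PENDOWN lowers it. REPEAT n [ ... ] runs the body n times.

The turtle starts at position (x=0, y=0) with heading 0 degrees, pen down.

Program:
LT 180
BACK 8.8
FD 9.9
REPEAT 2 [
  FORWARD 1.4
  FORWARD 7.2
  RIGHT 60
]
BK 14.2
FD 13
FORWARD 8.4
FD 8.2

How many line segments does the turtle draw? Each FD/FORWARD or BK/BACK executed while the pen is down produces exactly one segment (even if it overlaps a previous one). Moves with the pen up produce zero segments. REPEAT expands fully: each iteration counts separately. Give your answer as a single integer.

Executing turtle program step by step:
Start: pos=(0,0), heading=0, pen down
LT 180: heading 0 -> 180
BK 8.8: (0,0) -> (8.8,0) [heading=180, draw]
FD 9.9: (8.8,0) -> (-1.1,0) [heading=180, draw]
REPEAT 2 [
  -- iteration 1/2 --
  FD 1.4: (-1.1,0) -> (-2.5,0) [heading=180, draw]
  FD 7.2: (-2.5,0) -> (-9.7,0) [heading=180, draw]
  RT 60: heading 180 -> 120
  -- iteration 2/2 --
  FD 1.4: (-9.7,0) -> (-10.4,1.212) [heading=120, draw]
  FD 7.2: (-10.4,1.212) -> (-14,7.448) [heading=120, draw]
  RT 60: heading 120 -> 60
]
BK 14.2: (-14,7.448) -> (-21.1,-4.85) [heading=60, draw]
FD 13: (-21.1,-4.85) -> (-14.6,6.409) [heading=60, draw]
FD 8.4: (-14.6,6.409) -> (-10.4,13.683) [heading=60, draw]
FD 8.2: (-10.4,13.683) -> (-6.3,20.785) [heading=60, draw]
Final: pos=(-6.3,20.785), heading=60, 10 segment(s) drawn
Segments drawn: 10

Answer: 10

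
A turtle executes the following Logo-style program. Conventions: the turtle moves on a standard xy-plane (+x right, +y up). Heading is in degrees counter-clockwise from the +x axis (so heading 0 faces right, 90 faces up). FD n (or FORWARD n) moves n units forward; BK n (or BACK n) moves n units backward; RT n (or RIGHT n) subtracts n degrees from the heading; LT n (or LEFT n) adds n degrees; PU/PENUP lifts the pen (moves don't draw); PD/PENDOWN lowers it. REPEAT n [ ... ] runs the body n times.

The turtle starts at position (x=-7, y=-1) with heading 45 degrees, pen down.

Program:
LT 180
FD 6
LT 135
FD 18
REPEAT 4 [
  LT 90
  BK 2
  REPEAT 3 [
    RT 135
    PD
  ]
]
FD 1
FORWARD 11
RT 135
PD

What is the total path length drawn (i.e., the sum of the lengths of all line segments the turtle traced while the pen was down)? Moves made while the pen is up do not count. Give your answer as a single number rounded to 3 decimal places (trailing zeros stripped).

Answer: 44

Derivation:
Executing turtle program step by step:
Start: pos=(-7,-1), heading=45, pen down
LT 180: heading 45 -> 225
FD 6: (-7,-1) -> (-11.243,-5.243) [heading=225, draw]
LT 135: heading 225 -> 0
FD 18: (-11.243,-5.243) -> (6.757,-5.243) [heading=0, draw]
REPEAT 4 [
  -- iteration 1/4 --
  LT 90: heading 0 -> 90
  BK 2: (6.757,-5.243) -> (6.757,-7.243) [heading=90, draw]
  REPEAT 3 [
    -- iteration 1/3 --
    RT 135: heading 90 -> 315
    PD: pen down
    -- iteration 2/3 --
    RT 135: heading 315 -> 180
    PD: pen down
    -- iteration 3/3 --
    RT 135: heading 180 -> 45
    PD: pen down
  ]
  -- iteration 2/4 --
  LT 90: heading 45 -> 135
  BK 2: (6.757,-7.243) -> (8.172,-8.657) [heading=135, draw]
  REPEAT 3 [
    -- iteration 1/3 --
    RT 135: heading 135 -> 0
    PD: pen down
    -- iteration 2/3 --
    RT 135: heading 0 -> 225
    PD: pen down
    -- iteration 3/3 --
    RT 135: heading 225 -> 90
    PD: pen down
  ]
  -- iteration 3/4 --
  LT 90: heading 90 -> 180
  BK 2: (8.172,-8.657) -> (10.172,-8.657) [heading=180, draw]
  REPEAT 3 [
    -- iteration 1/3 --
    RT 135: heading 180 -> 45
    PD: pen down
    -- iteration 2/3 --
    RT 135: heading 45 -> 270
    PD: pen down
    -- iteration 3/3 --
    RT 135: heading 270 -> 135
    PD: pen down
  ]
  -- iteration 4/4 --
  LT 90: heading 135 -> 225
  BK 2: (10.172,-8.657) -> (11.586,-7.243) [heading=225, draw]
  REPEAT 3 [
    -- iteration 1/3 --
    RT 135: heading 225 -> 90
    PD: pen down
    -- iteration 2/3 --
    RT 135: heading 90 -> 315
    PD: pen down
    -- iteration 3/3 --
    RT 135: heading 315 -> 180
    PD: pen down
  ]
]
FD 1: (11.586,-7.243) -> (10.586,-7.243) [heading=180, draw]
FD 11: (10.586,-7.243) -> (-0.414,-7.243) [heading=180, draw]
RT 135: heading 180 -> 45
PD: pen down
Final: pos=(-0.414,-7.243), heading=45, 8 segment(s) drawn

Segment lengths:
  seg 1: (-7,-1) -> (-11.243,-5.243), length = 6
  seg 2: (-11.243,-5.243) -> (6.757,-5.243), length = 18
  seg 3: (6.757,-5.243) -> (6.757,-7.243), length = 2
  seg 4: (6.757,-7.243) -> (8.172,-8.657), length = 2
  seg 5: (8.172,-8.657) -> (10.172,-8.657), length = 2
  seg 6: (10.172,-8.657) -> (11.586,-7.243), length = 2
  seg 7: (11.586,-7.243) -> (10.586,-7.243), length = 1
  seg 8: (10.586,-7.243) -> (-0.414,-7.243), length = 11
Total = 44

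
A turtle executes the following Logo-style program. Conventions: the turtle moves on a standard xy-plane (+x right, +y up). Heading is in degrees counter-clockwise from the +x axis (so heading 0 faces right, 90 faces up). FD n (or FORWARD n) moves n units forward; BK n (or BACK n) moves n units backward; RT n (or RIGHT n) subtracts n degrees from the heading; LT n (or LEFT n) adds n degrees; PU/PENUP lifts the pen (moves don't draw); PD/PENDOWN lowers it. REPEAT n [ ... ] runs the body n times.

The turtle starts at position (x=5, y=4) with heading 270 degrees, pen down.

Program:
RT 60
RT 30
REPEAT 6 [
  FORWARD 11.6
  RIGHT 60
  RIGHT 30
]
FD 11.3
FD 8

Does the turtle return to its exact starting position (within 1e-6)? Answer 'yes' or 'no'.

Executing turtle program step by step:
Start: pos=(5,4), heading=270, pen down
RT 60: heading 270 -> 210
RT 30: heading 210 -> 180
REPEAT 6 [
  -- iteration 1/6 --
  FD 11.6: (5,4) -> (-6.6,4) [heading=180, draw]
  RT 60: heading 180 -> 120
  RT 30: heading 120 -> 90
  -- iteration 2/6 --
  FD 11.6: (-6.6,4) -> (-6.6,15.6) [heading=90, draw]
  RT 60: heading 90 -> 30
  RT 30: heading 30 -> 0
  -- iteration 3/6 --
  FD 11.6: (-6.6,15.6) -> (5,15.6) [heading=0, draw]
  RT 60: heading 0 -> 300
  RT 30: heading 300 -> 270
  -- iteration 4/6 --
  FD 11.6: (5,15.6) -> (5,4) [heading=270, draw]
  RT 60: heading 270 -> 210
  RT 30: heading 210 -> 180
  -- iteration 5/6 --
  FD 11.6: (5,4) -> (-6.6,4) [heading=180, draw]
  RT 60: heading 180 -> 120
  RT 30: heading 120 -> 90
  -- iteration 6/6 --
  FD 11.6: (-6.6,4) -> (-6.6,15.6) [heading=90, draw]
  RT 60: heading 90 -> 30
  RT 30: heading 30 -> 0
]
FD 11.3: (-6.6,15.6) -> (4.7,15.6) [heading=0, draw]
FD 8: (4.7,15.6) -> (12.7,15.6) [heading=0, draw]
Final: pos=(12.7,15.6), heading=0, 8 segment(s) drawn

Start position: (5, 4)
Final position: (12.7, 15.6)
Distance = 13.923; >= 1e-6 -> NOT closed

Answer: no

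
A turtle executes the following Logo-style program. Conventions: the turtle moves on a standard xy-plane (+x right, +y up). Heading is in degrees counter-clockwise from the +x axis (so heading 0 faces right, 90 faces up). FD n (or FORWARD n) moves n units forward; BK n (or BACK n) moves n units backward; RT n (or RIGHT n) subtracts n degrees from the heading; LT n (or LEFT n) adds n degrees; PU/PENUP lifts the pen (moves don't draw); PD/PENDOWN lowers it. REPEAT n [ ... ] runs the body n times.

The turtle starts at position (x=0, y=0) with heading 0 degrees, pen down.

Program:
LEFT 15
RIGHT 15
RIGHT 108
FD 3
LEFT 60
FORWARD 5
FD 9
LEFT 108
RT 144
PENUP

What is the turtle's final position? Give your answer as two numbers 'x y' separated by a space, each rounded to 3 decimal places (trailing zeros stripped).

Executing turtle program step by step:
Start: pos=(0,0), heading=0, pen down
LT 15: heading 0 -> 15
RT 15: heading 15 -> 0
RT 108: heading 0 -> 252
FD 3: (0,0) -> (-0.927,-2.853) [heading=252, draw]
LT 60: heading 252 -> 312
FD 5: (-0.927,-2.853) -> (2.419,-6.569) [heading=312, draw]
FD 9: (2.419,-6.569) -> (8.441,-13.257) [heading=312, draw]
LT 108: heading 312 -> 60
RT 144: heading 60 -> 276
PU: pen up
Final: pos=(8.441,-13.257), heading=276, 3 segment(s) drawn

Answer: 8.441 -13.257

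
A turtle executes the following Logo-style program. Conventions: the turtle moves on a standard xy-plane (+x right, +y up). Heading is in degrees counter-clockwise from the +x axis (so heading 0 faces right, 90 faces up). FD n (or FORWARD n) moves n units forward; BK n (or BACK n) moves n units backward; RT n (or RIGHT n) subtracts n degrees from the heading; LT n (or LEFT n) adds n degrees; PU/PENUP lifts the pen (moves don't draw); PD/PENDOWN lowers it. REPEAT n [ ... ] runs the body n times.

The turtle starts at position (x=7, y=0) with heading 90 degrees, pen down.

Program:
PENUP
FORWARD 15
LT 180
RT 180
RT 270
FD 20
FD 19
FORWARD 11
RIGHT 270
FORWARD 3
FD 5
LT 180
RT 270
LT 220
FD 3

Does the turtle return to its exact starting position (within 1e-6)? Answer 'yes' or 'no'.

Answer: no

Derivation:
Executing turtle program step by step:
Start: pos=(7,0), heading=90, pen down
PU: pen up
FD 15: (7,0) -> (7,15) [heading=90, move]
LT 180: heading 90 -> 270
RT 180: heading 270 -> 90
RT 270: heading 90 -> 180
FD 20: (7,15) -> (-13,15) [heading=180, move]
FD 19: (-13,15) -> (-32,15) [heading=180, move]
FD 11: (-32,15) -> (-43,15) [heading=180, move]
RT 270: heading 180 -> 270
FD 3: (-43,15) -> (-43,12) [heading=270, move]
FD 5: (-43,12) -> (-43,7) [heading=270, move]
LT 180: heading 270 -> 90
RT 270: heading 90 -> 180
LT 220: heading 180 -> 40
FD 3: (-43,7) -> (-40.702,8.928) [heading=40, move]
Final: pos=(-40.702,8.928), heading=40, 0 segment(s) drawn

Start position: (7, 0)
Final position: (-40.702, 8.928)
Distance = 48.53; >= 1e-6 -> NOT closed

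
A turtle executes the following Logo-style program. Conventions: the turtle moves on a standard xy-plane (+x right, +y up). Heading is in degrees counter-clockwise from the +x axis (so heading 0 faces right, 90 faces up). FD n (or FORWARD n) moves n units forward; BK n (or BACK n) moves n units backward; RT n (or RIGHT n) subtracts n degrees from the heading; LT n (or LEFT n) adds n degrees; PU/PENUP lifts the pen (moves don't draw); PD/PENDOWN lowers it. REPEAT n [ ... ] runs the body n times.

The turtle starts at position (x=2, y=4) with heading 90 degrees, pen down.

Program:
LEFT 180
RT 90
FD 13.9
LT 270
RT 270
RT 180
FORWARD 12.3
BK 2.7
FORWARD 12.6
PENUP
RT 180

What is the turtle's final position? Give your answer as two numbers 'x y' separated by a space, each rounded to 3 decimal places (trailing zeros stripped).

Executing turtle program step by step:
Start: pos=(2,4), heading=90, pen down
LT 180: heading 90 -> 270
RT 90: heading 270 -> 180
FD 13.9: (2,4) -> (-11.9,4) [heading=180, draw]
LT 270: heading 180 -> 90
RT 270: heading 90 -> 180
RT 180: heading 180 -> 0
FD 12.3: (-11.9,4) -> (0.4,4) [heading=0, draw]
BK 2.7: (0.4,4) -> (-2.3,4) [heading=0, draw]
FD 12.6: (-2.3,4) -> (10.3,4) [heading=0, draw]
PU: pen up
RT 180: heading 0 -> 180
Final: pos=(10.3,4), heading=180, 4 segment(s) drawn

Answer: 10.3 4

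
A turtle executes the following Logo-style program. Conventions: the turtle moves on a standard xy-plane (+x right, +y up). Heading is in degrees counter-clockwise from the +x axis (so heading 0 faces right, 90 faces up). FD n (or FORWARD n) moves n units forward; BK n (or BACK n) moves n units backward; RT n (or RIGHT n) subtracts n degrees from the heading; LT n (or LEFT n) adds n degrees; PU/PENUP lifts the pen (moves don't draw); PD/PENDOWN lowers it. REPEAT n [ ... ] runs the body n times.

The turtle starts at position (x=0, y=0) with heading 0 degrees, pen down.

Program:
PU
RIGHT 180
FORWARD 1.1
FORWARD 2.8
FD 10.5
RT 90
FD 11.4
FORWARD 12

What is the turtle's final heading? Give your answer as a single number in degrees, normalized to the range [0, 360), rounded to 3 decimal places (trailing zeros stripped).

Executing turtle program step by step:
Start: pos=(0,0), heading=0, pen down
PU: pen up
RT 180: heading 0 -> 180
FD 1.1: (0,0) -> (-1.1,0) [heading=180, move]
FD 2.8: (-1.1,0) -> (-3.9,0) [heading=180, move]
FD 10.5: (-3.9,0) -> (-14.4,0) [heading=180, move]
RT 90: heading 180 -> 90
FD 11.4: (-14.4,0) -> (-14.4,11.4) [heading=90, move]
FD 12: (-14.4,11.4) -> (-14.4,23.4) [heading=90, move]
Final: pos=(-14.4,23.4), heading=90, 0 segment(s) drawn

Answer: 90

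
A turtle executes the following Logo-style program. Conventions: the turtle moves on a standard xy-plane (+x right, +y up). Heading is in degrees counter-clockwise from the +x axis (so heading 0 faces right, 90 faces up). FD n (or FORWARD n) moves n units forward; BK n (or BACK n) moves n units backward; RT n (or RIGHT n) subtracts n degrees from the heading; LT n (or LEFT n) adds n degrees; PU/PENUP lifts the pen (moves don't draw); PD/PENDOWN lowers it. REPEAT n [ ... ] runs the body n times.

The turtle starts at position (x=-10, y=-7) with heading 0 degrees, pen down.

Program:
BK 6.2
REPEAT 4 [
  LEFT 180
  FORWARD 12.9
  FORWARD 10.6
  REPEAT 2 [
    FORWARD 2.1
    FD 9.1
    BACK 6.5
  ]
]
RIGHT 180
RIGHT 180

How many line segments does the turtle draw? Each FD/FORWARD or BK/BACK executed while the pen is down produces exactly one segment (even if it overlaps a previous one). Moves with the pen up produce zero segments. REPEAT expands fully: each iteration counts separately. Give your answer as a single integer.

Answer: 33

Derivation:
Executing turtle program step by step:
Start: pos=(-10,-7), heading=0, pen down
BK 6.2: (-10,-7) -> (-16.2,-7) [heading=0, draw]
REPEAT 4 [
  -- iteration 1/4 --
  LT 180: heading 0 -> 180
  FD 12.9: (-16.2,-7) -> (-29.1,-7) [heading=180, draw]
  FD 10.6: (-29.1,-7) -> (-39.7,-7) [heading=180, draw]
  REPEAT 2 [
    -- iteration 1/2 --
    FD 2.1: (-39.7,-7) -> (-41.8,-7) [heading=180, draw]
    FD 9.1: (-41.8,-7) -> (-50.9,-7) [heading=180, draw]
    BK 6.5: (-50.9,-7) -> (-44.4,-7) [heading=180, draw]
    -- iteration 2/2 --
    FD 2.1: (-44.4,-7) -> (-46.5,-7) [heading=180, draw]
    FD 9.1: (-46.5,-7) -> (-55.6,-7) [heading=180, draw]
    BK 6.5: (-55.6,-7) -> (-49.1,-7) [heading=180, draw]
  ]
  -- iteration 2/4 --
  LT 180: heading 180 -> 0
  FD 12.9: (-49.1,-7) -> (-36.2,-7) [heading=0, draw]
  FD 10.6: (-36.2,-7) -> (-25.6,-7) [heading=0, draw]
  REPEAT 2 [
    -- iteration 1/2 --
    FD 2.1: (-25.6,-7) -> (-23.5,-7) [heading=0, draw]
    FD 9.1: (-23.5,-7) -> (-14.4,-7) [heading=0, draw]
    BK 6.5: (-14.4,-7) -> (-20.9,-7) [heading=0, draw]
    -- iteration 2/2 --
    FD 2.1: (-20.9,-7) -> (-18.8,-7) [heading=0, draw]
    FD 9.1: (-18.8,-7) -> (-9.7,-7) [heading=0, draw]
    BK 6.5: (-9.7,-7) -> (-16.2,-7) [heading=0, draw]
  ]
  -- iteration 3/4 --
  LT 180: heading 0 -> 180
  FD 12.9: (-16.2,-7) -> (-29.1,-7) [heading=180, draw]
  FD 10.6: (-29.1,-7) -> (-39.7,-7) [heading=180, draw]
  REPEAT 2 [
    -- iteration 1/2 --
    FD 2.1: (-39.7,-7) -> (-41.8,-7) [heading=180, draw]
    FD 9.1: (-41.8,-7) -> (-50.9,-7) [heading=180, draw]
    BK 6.5: (-50.9,-7) -> (-44.4,-7) [heading=180, draw]
    -- iteration 2/2 --
    FD 2.1: (-44.4,-7) -> (-46.5,-7) [heading=180, draw]
    FD 9.1: (-46.5,-7) -> (-55.6,-7) [heading=180, draw]
    BK 6.5: (-55.6,-7) -> (-49.1,-7) [heading=180, draw]
  ]
  -- iteration 4/4 --
  LT 180: heading 180 -> 0
  FD 12.9: (-49.1,-7) -> (-36.2,-7) [heading=0, draw]
  FD 10.6: (-36.2,-7) -> (-25.6,-7) [heading=0, draw]
  REPEAT 2 [
    -- iteration 1/2 --
    FD 2.1: (-25.6,-7) -> (-23.5,-7) [heading=0, draw]
    FD 9.1: (-23.5,-7) -> (-14.4,-7) [heading=0, draw]
    BK 6.5: (-14.4,-7) -> (-20.9,-7) [heading=0, draw]
    -- iteration 2/2 --
    FD 2.1: (-20.9,-7) -> (-18.8,-7) [heading=0, draw]
    FD 9.1: (-18.8,-7) -> (-9.7,-7) [heading=0, draw]
    BK 6.5: (-9.7,-7) -> (-16.2,-7) [heading=0, draw]
  ]
]
RT 180: heading 0 -> 180
RT 180: heading 180 -> 0
Final: pos=(-16.2,-7), heading=0, 33 segment(s) drawn
Segments drawn: 33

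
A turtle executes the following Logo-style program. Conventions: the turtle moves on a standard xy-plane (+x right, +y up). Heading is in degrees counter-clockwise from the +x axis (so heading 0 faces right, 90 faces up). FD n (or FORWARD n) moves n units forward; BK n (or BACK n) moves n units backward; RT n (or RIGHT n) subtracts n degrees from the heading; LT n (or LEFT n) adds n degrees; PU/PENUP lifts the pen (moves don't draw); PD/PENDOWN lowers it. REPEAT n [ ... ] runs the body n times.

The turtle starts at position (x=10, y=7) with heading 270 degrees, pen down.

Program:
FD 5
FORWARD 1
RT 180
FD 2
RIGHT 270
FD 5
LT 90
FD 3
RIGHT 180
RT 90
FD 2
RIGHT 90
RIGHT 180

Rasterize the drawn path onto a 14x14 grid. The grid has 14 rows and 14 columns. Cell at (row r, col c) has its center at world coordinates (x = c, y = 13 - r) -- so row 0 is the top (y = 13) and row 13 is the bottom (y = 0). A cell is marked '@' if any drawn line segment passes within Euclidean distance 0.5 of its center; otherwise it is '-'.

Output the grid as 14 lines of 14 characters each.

Segment 0: (10,7) -> (10,2)
Segment 1: (10,2) -> (10,1)
Segment 2: (10,1) -> (10,3)
Segment 3: (10,3) -> (5,3)
Segment 4: (5,3) -> (5,-0)
Segment 5: (5,-0) -> (7,0)

Answer: --------------
--------------
--------------
--------------
--------------
--------------
----------@---
----------@---
----------@---
----------@---
-----@@@@@@---
-----@----@---
-----@----@---
-----@@@------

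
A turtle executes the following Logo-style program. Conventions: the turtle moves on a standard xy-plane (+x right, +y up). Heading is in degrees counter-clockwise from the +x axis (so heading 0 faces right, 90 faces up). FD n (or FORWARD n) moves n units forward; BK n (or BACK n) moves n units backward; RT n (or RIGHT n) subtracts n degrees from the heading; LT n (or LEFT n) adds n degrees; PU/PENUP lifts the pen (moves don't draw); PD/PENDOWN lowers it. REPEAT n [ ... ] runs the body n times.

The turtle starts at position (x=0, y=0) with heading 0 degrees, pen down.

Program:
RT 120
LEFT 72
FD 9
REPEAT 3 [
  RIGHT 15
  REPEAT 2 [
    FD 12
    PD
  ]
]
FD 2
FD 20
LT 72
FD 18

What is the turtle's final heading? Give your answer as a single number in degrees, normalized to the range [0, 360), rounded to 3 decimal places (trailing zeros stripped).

Answer: 339

Derivation:
Executing turtle program step by step:
Start: pos=(0,0), heading=0, pen down
RT 120: heading 0 -> 240
LT 72: heading 240 -> 312
FD 9: (0,0) -> (6.022,-6.688) [heading=312, draw]
REPEAT 3 [
  -- iteration 1/3 --
  RT 15: heading 312 -> 297
  REPEAT 2 [
    -- iteration 1/2 --
    FD 12: (6.022,-6.688) -> (11.47,-17.38) [heading=297, draw]
    PD: pen down
    -- iteration 2/2 --
    FD 12: (11.47,-17.38) -> (16.918,-28.072) [heading=297, draw]
    PD: pen down
  ]
  -- iteration 2/3 --
  RT 15: heading 297 -> 282
  REPEAT 2 [
    -- iteration 1/2 --
    FD 12: (16.918,-28.072) -> (19.413,-39.81) [heading=282, draw]
    PD: pen down
    -- iteration 2/2 --
    FD 12: (19.413,-39.81) -> (21.908,-51.548) [heading=282, draw]
    PD: pen down
  ]
  -- iteration 3/3 --
  RT 15: heading 282 -> 267
  REPEAT 2 [
    -- iteration 1/2 --
    FD 12: (21.908,-51.548) -> (21.28,-63.532) [heading=267, draw]
    PD: pen down
    -- iteration 2/2 --
    FD 12: (21.28,-63.532) -> (20.652,-75.515) [heading=267, draw]
    PD: pen down
  ]
]
FD 2: (20.652,-75.515) -> (20.547,-77.512) [heading=267, draw]
FD 20: (20.547,-77.512) -> (19.5,-97.485) [heading=267, draw]
LT 72: heading 267 -> 339
FD 18: (19.5,-97.485) -> (36.305,-103.936) [heading=339, draw]
Final: pos=(36.305,-103.936), heading=339, 10 segment(s) drawn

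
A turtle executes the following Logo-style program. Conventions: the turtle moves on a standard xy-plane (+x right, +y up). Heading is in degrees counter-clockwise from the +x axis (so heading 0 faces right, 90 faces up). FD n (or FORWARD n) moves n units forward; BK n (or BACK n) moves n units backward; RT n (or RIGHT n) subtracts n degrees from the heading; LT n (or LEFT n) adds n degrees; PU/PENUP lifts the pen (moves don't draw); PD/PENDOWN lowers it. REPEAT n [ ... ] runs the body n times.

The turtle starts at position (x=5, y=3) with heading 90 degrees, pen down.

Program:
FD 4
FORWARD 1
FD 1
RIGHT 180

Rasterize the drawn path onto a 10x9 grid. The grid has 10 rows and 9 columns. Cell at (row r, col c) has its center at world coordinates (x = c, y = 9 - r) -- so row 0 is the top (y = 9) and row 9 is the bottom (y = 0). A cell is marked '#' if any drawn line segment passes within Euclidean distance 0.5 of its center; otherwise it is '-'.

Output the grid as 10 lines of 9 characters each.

Answer: -----#---
-----#---
-----#---
-----#---
-----#---
-----#---
-----#---
---------
---------
---------

Derivation:
Segment 0: (5,3) -> (5,7)
Segment 1: (5,7) -> (5,8)
Segment 2: (5,8) -> (5,9)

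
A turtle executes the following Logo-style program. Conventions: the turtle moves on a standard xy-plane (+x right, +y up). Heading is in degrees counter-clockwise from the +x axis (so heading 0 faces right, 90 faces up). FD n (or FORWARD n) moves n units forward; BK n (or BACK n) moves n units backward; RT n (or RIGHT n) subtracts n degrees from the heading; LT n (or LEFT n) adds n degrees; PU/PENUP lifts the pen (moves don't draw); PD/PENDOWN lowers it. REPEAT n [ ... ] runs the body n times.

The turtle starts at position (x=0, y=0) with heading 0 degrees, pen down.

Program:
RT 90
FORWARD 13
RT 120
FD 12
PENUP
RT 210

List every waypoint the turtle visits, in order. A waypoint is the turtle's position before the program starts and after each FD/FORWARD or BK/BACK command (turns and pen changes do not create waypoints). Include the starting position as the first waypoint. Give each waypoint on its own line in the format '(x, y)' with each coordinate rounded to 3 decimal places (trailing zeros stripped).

Executing turtle program step by step:
Start: pos=(0,0), heading=0, pen down
RT 90: heading 0 -> 270
FD 13: (0,0) -> (0,-13) [heading=270, draw]
RT 120: heading 270 -> 150
FD 12: (0,-13) -> (-10.392,-7) [heading=150, draw]
PU: pen up
RT 210: heading 150 -> 300
Final: pos=(-10.392,-7), heading=300, 2 segment(s) drawn
Waypoints (3 total):
(0, 0)
(0, -13)
(-10.392, -7)

Answer: (0, 0)
(0, -13)
(-10.392, -7)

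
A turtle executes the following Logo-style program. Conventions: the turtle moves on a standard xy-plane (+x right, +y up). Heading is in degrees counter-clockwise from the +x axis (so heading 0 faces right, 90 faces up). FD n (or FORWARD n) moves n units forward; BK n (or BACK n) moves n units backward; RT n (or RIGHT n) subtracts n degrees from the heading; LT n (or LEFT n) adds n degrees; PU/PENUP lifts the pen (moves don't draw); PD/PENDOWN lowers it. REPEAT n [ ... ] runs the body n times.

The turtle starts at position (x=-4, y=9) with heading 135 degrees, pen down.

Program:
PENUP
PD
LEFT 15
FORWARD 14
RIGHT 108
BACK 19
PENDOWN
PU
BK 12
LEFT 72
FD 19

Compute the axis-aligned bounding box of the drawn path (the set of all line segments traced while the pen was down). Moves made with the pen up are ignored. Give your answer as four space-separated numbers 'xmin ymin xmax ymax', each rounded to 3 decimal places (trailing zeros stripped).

Executing turtle program step by step:
Start: pos=(-4,9), heading=135, pen down
PU: pen up
PD: pen down
LT 15: heading 135 -> 150
FD 14: (-4,9) -> (-16.124,16) [heading=150, draw]
RT 108: heading 150 -> 42
BK 19: (-16.124,16) -> (-30.244,3.287) [heading=42, draw]
PD: pen down
PU: pen up
BK 12: (-30.244,3.287) -> (-39.162,-4.743) [heading=42, move]
LT 72: heading 42 -> 114
FD 19: (-39.162,-4.743) -> (-46.89,12.614) [heading=114, move]
Final: pos=(-46.89,12.614), heading=114, 2 segment(s) drawn

Segment endpoints: x in {-30.244, -16.124, -4}, y in {3.287, 9, 16}
xmin=-30.244, ymin=3.287, xmax=-4, ymax=16

Answer: -30.244 3.287 -4 16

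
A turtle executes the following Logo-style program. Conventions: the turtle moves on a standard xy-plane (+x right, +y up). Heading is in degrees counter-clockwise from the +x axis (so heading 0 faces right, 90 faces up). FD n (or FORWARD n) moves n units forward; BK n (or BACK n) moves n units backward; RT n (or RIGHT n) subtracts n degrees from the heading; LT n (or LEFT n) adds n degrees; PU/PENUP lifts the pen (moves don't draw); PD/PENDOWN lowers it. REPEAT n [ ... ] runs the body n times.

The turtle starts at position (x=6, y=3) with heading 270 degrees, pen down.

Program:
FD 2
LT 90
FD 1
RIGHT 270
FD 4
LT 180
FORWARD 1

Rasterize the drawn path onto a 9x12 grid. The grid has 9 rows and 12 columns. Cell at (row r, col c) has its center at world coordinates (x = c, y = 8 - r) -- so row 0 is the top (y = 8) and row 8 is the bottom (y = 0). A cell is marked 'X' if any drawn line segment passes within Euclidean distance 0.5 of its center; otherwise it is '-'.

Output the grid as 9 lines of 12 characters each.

Answer: ------------
------------
------------
-------X----
-------X----
------XX----
------XX----
------XX----
------------

Derivation:
Segment 0: (6,3) -> (6,1)
Segment 1: (6,1) -> (7,1)
Segment 2: (7,1) -> (7,5)
Segment 3: (7,5) -> (7,4)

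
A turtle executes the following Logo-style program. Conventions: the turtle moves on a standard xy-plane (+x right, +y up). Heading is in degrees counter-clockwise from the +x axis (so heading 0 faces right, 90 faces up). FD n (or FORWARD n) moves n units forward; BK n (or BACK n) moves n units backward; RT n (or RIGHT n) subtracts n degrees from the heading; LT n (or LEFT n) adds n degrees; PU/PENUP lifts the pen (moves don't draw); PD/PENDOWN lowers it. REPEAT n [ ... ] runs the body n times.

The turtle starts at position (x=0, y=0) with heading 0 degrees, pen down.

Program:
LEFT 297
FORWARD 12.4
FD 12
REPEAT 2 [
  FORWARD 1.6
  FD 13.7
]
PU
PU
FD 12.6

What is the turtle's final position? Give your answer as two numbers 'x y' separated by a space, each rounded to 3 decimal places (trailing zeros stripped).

Executing turtle program step by step:
Start: pos=(0,0), heading=0, pen down
LT 297: heading 0 -> 297
FD 12.4: (0,0) -> (5.629,-11.048) [heading=297, draw]
FD 12: (5.629,-11.048) -> (11.077,-21.741) [heading=297, draw]
REPEAT 2 [
  -- iteration 1/2 --
  FD 1.6: (11.077,-21.741) -> (11.804,-23.166) [heading=297, draw]
  FD 13.7: (11.804,-23.166) -> (18.023,-35.373) [heading=297, draw]
  -- iteration 2/2 --
  FD 1.6: (18.023,-35.373) -> (18.75,-36.799) [heading=297, draw]
  FD 13.7: (18.75,-36.799) -> (24.969,-49.005) [heading=297, draw]
]
PU: pen up
PU: pen up
FD 12.6: (24.969,-49.005) -> (30.69,-60.232) [heading=297, move]
Final: pos=(30.69,-60.232), heading=297, 6 segment(s) drawn

Answer: 30.69 -60.232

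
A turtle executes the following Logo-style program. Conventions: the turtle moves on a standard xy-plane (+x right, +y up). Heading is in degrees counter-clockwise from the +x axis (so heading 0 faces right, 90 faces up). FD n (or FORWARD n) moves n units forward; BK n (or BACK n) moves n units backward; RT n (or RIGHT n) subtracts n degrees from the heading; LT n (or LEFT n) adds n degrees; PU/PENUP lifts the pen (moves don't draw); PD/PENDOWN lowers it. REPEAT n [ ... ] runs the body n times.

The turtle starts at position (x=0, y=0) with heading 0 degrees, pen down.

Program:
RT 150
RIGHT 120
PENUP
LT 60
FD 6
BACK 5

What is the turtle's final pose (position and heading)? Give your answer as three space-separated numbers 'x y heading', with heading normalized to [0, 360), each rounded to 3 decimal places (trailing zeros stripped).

Executing turtle program step by step:
Start: pos=(0,0), heading=0, pen down
RT 150: heading 0 -> 210
RT 120: heading 210 -> 90
PU: pen up
LT 60: heading 90 -> 150
FD 6: (0,0) -> (-5.196,3) [heading=150, move]
BK 5: (-5.196,3) -> (-0.866,0.5) [heading=150, move]
Final: pos=(-0.866,0.5), heading=150, 0 segment(s) drawn

Answer: -0.866 0.5 150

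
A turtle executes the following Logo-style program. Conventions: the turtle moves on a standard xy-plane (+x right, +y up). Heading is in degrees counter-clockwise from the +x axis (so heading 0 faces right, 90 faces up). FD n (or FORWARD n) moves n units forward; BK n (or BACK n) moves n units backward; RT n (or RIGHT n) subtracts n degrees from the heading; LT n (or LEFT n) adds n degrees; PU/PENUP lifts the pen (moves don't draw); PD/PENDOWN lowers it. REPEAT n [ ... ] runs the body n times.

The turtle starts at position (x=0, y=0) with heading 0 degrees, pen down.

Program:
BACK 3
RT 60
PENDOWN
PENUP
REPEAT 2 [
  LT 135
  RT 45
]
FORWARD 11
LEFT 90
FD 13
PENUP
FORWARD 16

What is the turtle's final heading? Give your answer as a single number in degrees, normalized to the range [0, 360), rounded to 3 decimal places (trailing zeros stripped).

Executing turtle program step by step:
Start: pos=(0,0), heading=0, pen down
BK 3: (0,0) -> (-3,0) [heading=0, draw]
RT 60: heading 0 -> 300
PD: pen down
PU: pen up
REPEAT 2 [
  -- iteration 1/2 --
  LT 135: heading 300 -> 75
  RT 45: heading 75 -> 30
  -- iteration 2/2 --
  LT 135: heading 30 -> 165
  RT 45: heading 165 -> 120
]
FD 11: (-3,0) -> (-8.5,9.526) [heading=120, move]
LT 90: heading 120 -> 210
FD 13: (-8.5,9.526) -> (-19.758,3.026) [heading=210, move]
PU: pen up
FD 16: (-19.758,3.026) -> (-33.615,-4.974) [heading=210, move]
Final: pos=(-33.615,-4.974), heading=210, 1 segment(s) drawn

Answer: 210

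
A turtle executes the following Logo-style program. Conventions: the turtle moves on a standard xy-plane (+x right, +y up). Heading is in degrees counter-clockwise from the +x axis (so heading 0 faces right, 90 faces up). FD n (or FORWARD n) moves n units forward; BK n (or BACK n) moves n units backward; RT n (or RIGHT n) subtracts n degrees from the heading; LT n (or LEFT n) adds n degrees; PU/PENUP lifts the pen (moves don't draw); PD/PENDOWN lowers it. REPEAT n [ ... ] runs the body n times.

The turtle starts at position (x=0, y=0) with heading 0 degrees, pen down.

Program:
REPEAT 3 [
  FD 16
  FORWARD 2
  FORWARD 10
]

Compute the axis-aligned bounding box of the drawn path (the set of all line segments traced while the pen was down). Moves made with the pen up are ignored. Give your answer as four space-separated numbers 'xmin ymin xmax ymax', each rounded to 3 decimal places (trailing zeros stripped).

Answer: 0 0 84 0

Derivation:
Executing turtle program step by step:
Start: pos=(0,0), heading=0, pen down
REPEAT 3 [
  -- iteration 1/3 --
  FD 16: (0,0) -> (16,0) [heading=0, draw]
  FD 2: (16,0) -> (18,0) [heading=0, draw]
  FD 10: (18,0) -> (28,0) [heading=0, draw]
  -- iteration 2/3 --
  FD 16: (28,0) -> (44,0) [heading=0, draw]
  FD 2: (44,0) -> (46,0) [heading=0, draw]
  FD 10: (46,0) -> (56,0) [heading=0, draw]
  -- iteration 3/3 --
  FD 16: (56,0) -> (72,0) [heading=0, draw]
  FD 2: (72,0) -> (74,0) [heading=0, draw]
  FD 10: (74,0) -> (84,0) [heading=0, draw]
]
Final: pos=(84,0), heading=0, 9 segment(s) drawn

Segment endpoints: x in {0, 16, 18, 28, 44, 46, 56, 72, 74, 84}, y in {0}
xmin=0, ymin=0, xmax=84, ymax=0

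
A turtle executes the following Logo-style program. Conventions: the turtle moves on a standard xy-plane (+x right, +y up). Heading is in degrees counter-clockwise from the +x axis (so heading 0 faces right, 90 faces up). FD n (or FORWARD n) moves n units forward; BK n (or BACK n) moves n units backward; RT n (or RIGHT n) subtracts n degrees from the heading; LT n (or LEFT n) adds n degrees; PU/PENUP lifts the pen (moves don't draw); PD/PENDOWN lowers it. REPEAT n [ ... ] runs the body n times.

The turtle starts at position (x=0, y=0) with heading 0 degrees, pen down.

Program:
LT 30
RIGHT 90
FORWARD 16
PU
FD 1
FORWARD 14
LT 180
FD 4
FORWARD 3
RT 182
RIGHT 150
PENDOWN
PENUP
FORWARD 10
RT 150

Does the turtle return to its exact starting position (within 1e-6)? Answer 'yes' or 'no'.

Executing turtle program step by step:
Start: pos=(0,0), heading=0, pen down
LT 30: heading 0 -> 30
RT 90: heading 30 -> 300
FD 16: (0,0) -> (8,-13.856) [heading=300, draw]
PU: pen up
FD 1: (8,-13.856) -> (8.5,-14.722) [heading=300, move]
FD 14: (8.5,-14.722) -> (15.5,-26.847) [heading=300, move]
LT 180: heading 300 -> 120
FD 4: (15.5,-26.847) -> (13.5,-23.383) [heading=120, move]
FD 3: (13.5,-23.383) -> (12,-20.785) [heading=120, move]
RT 182: heading 120 -> 298
RT 150: heading 298 -> 148
PD: pen down
PU: pen up
FD 10: (12,-20.785) -> (3.52,-15.485) [heading=148, move]
RT 150: heading 148 -> 358
Final: pos=(3.52,-15.485), heading=358, 1 segment(s) drawn

Start position: (0, 0)
Final position: (3.52, -15.485)
Distance = 15.88; >= 1e-6 -> NOT closed

Answer: no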